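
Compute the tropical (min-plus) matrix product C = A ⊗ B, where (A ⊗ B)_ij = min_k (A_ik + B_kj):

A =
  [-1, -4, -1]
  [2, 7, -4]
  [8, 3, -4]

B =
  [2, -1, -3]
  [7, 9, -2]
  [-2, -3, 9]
A ⊗ B =
  [-3, -4, -6]
  [-6, -7, -1]
  [-6, -7, 1]

Apply the min-plus product entry-by-entry:
  C[0][0] = min over k of (A[0][0] + B[0][0] = -1 + 2 = 1, A[0][1] + B[1][0] = -4 + 7 = 3, A[0][2] + B[2][0] = -1 + -2 = -3) = -3 (attained at k = 2)
  C[0][1] = min over k of (A[0][0] + B[0][1] = -1 + -1 = -2, A[0][1] + B[1][1] = -4 + 9 = 5, A[0][2] + B[2][1] = -1 + -3 = -4) = -4 (attained at k = 2)
  C[0][2] = min over k of (A[0][0] + B[0][2] = -1 + -3 = -4, A[0][1] + B[1][2] = -4 + -2 = -6, A[0][2] + B[2][2] = -1 + 9 = 8) = -6 (attained at k = 1)
  C[1][0] = min over k of (A[1][0] + B[0][0] = 2 + 2 = 4, A[1][1] + B[1][0] = 7 + 7 = 14, A[1][2] + B[2][0] = -4 + -2 = -6) = -6 (attained at k = 2)
  C[1][1] = min over k of (A[1][0] + B[0][1] = 2 + -1 = 1, A[1][1] + B[1][1] = 7 + 9 = 16, A[1][2] + B[2][1] = -4 + -3 = -7) = -7 (attained at k = 2)
  C[1][2] = min over k of (A[1][0] + B[0][2] = 2 + -3 = -1, A[1][1] + B[1][2] = 7 + -2 = 5, A[1][2] + B[2][2] = -4 + 9 = 5) = -1 (attained at k = 0)
  C[2][0] = min over k of (A[2][0] + B[0][0] = 8 + 2 = 10, A[2][1] + B[1][0] = 3 + 7 = 10, A[2][2] + B[2][0] = -4 + -2 = -6) = -6 (attained at k = 2)
  C[2][1] = min over k of (A[2][0] + B[0][1] = 8 + -1 = 7, A[2][1] + B[1][1] = 3 + 9 = 12, A[2][2] + B[2][1] = -4 + -3 = -7) = -7 (attained at k = 2)
  C[2][2] = min over k of (A[2][0] + B[0][2] = 8 + -3 = 5, A[2][1] + B[1][2] = 3 + -2 = 1, A[2][2] + B[2][2] = -4 + 9 = 5) = 1 (attained at k = 1)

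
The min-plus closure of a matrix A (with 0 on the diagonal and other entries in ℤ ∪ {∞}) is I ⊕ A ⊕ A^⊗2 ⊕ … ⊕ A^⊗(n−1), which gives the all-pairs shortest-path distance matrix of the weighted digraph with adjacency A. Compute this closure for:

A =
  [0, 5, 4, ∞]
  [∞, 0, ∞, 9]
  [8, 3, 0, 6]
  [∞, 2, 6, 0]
Closure =
  [0, 5, 4, 10]
  [23, 0, 15, 9]
  [8, 3, 0, 6]
  [14, 2, 6, 0]

This is the Floyd-Warshall all-pairs shortest-path computation. For each intermediate vertex k = 0, 1, …, 3, update dist[i][j] ← min(dist[i][j], dist[i][k] + dist[k][j]). The final matrix gives, for each (i, j), the minimum total weight of any directed path from i to j (possibly empty when i = j).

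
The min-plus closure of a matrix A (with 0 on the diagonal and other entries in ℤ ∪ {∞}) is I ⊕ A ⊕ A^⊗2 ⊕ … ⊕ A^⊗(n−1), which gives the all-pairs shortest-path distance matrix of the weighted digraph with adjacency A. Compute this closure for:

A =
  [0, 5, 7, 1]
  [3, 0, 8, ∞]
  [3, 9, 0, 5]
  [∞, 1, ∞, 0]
Closure =
  [0, 2, 7, 1]
  [3, 0, 8, 4]
  [3, 5, 0, 4]
  [4, 1, 9, 0]

This is the Floyd-Warshall all-pairs shortest-path computation. For each intermediate vertex k = 0, 1, …, 3, update dist[i][j] ← min(dist[i][j], dist[i][k] + dist[k][j]). The final matrix gives, for each (i, j), the minimum total weight of any directed path from i to j (possibly empty when i = j).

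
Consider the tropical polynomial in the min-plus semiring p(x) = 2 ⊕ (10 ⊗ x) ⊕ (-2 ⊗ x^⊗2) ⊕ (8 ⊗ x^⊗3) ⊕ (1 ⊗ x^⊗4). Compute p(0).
p(0) = -2

A tropical monomial a ⊗ x^⊗i evaluates to a + i · x. Evaluating each term at x = 0:
  Term 0 contributes 2 + 0 · 0 = 2
  Term 1 contributes 10 + 1 · 0 = 10
  Term 2 contributes -2 + 2 · 0 = -2
  Term 3 contributes 8 + 3 · 0 = 8
  Term 4 contributes 1 + 4 · 0 = 1
p(0) = ⊕ of these = min[2, 10, -2, 8, 1] = -2.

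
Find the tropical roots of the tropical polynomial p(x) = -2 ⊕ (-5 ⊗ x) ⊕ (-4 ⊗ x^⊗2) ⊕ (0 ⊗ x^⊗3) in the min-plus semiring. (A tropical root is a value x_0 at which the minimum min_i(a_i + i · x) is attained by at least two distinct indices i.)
Roots: {-4, -1, 3}

Each tropical root is a break point of the lower envelope of the lines y = a_i + i · x (there are 4 lines, with slopes 0, 1, ..., 3). Only the lines that attain the minimum somewhere contribute to roots; other lines are dominated. Here the surviving (envelope) indices are i = 3, i = 2, i = 1, i = 0.
Intersections between consecutive envelope lines give the roots: for adjacent envelope indices i < j the intersection is x = (a_i − a_j) / (j − i). Reading off the sorted break points: {-4, -1, 3}.
Verification: at each break x_0, at least two indices attain the minimum of min_i(a_i + i · x_0).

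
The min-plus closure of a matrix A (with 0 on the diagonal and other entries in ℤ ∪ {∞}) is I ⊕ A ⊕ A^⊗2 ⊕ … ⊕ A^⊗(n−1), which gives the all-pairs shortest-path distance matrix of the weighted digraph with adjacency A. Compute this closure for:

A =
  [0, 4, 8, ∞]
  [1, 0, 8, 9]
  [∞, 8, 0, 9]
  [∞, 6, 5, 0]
Closure =
  [0, 4, 8, 13]
  [1, 0, 8, 9]
  [9, 8, 0, 9]
  [7, 6, 5, 0]

This is the Floyd-Warshall all-pairs shortest-path computation. For each intermediate vertex k = 0, 1, …, 3, update dist[i][j] ← min(dist[i][j], dist[i][k] + dist[k][j]). The final matrix gives, for each (i, j), the minimum total weight of any directed path from i to j (possibly empty when i = j).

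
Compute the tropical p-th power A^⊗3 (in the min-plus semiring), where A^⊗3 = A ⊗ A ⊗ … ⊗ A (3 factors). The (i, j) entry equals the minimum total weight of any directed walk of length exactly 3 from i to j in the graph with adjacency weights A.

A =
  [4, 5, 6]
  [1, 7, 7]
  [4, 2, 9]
A^⊗3 =
  [9, 11, 12]
  [7, 9, 11]
  [7, 8, 9]

Each entry (A^⊗3)_ij equals the minimum over all length-3 walks i = v_0 → v_1 → … → v_3 = j of Σ_t A[v_t][v_{t+1}]. For example, for (i, j) = (0, 2) we minimise over 9 possible intermediate vertex sequences; the minimum is 12, attained along the walk 0 → 1 → 0 → 2.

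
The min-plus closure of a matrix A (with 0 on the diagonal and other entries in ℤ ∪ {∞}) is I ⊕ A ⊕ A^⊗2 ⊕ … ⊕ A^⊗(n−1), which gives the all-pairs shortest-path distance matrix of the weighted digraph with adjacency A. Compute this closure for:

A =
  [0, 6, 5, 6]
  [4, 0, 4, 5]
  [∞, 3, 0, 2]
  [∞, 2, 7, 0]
Closure =
  [0, 6, 5, 6]
  [4, 0, 4, 5]
  [7, 3, 0, 2]
  [6, 2, 6, 0]

This is the Floyd-Warshall all-pairs shortest-path computation. For each intermediate vertex k = 0, 1, …, 3, update dist[i][j] ← min(dist[i][j], dist[i][k] + dist[k][j]). The final matrix gives, for each (i, j), the minimum total weight of any directed path from i to j (possibly empty when i = j).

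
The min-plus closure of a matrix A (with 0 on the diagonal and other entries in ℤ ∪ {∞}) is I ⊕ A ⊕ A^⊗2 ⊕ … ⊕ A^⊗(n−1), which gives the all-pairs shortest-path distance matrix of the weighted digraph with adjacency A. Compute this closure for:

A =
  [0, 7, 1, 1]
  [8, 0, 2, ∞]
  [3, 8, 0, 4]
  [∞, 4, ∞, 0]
Closure =
  [0, 5, 1, 1]
  [5, 0, 2, 6]
  [3, 8, 0, 4]
  [9, 4, 6, 0]

This is the Floyd-Warshall all-pairs shortest-path computation. For each intermediate vertex k = 0, 1, …, 3, update dist[i][j] ← min(dist[i][j], dist[i][k] + dist[k][j]). The final matrix gives, for each (i, j), the minimum total weight of any directed path from i to j (possibly empty when i = j).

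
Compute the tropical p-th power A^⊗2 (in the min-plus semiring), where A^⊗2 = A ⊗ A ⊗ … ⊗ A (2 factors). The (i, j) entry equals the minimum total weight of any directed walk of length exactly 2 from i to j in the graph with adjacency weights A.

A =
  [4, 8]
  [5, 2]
A^⊗2 =
  [8, 10]
  [7, 4]

Each entry (A^⊗2)_ij equals the minimum over all length-2 walks i = v_0 → v_1 → … → v_2 = j of Σ_t A[v_t][v_{t+1}]. For example, for (i, j) = (0, 1) we minimise over 2 possible intermediate vertex sequences; the minimum is 10, attained along the walk 0 → 1 → 1.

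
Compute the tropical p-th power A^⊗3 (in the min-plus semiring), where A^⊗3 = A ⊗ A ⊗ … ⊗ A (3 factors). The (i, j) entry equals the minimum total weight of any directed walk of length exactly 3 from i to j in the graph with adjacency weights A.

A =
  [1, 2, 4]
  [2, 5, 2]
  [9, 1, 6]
A^⊗3 =
  [3, 4, 5]
  [4, 5, 5]
  [4, 4, 7]

Each entry (A^⊗3)_ij equals the minimum over all length-3 walks i = v_0 → v_1 → … → v_3 = j of Σ_t A[v_t][v_{t+1}]. For example, for (i, j) = (0, 2) we minimise over 9 possible intermediate vertex sequences; the minimum is 5, attained along the walk 0 → 0 → 1 → 2.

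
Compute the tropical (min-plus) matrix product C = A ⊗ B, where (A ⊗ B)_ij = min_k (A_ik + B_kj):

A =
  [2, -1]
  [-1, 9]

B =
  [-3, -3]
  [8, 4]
A ⊗ B =
  [-1, -1]
  [-4, -4]

Apply the min-plus product entry-by-entry:
  C[0][0] = min over k of (A[0][0] + B[0][0] = 2 + -3 = -1, A[0][1] + B[1][0] = -1 + 8 = 7) = -1 (attained at k = 0)
  C[0][1] = min over k of (A[0][0] + B[0][1] = 2 + -3 = -1, A[0][1] + B[1][1] = -1 + 4 = 3) = -1 (attained at k = 0)
  C[1][0] = min over k of (A[1][0] + B[0][0] = -1 + -3 = -4, A[1][1] + B[1][0] = 9 + 8 = 17) = -4 (attained at k = 0)
  C[1][1] = min over k of (A[1][0] + B[0][1] = -1 + -3 = -4, A[1][1] + B[1][1] = 9 + 4 = 13) = -4 (attained at k = 0)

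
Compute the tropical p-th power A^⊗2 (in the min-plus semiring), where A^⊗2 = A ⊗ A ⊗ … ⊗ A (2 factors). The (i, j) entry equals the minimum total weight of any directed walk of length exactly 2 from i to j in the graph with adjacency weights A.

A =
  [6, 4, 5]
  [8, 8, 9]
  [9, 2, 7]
A^⊗2 =
  [12, 7, 11]
  [14, 11, 13]
  [10, 9, 11]

Each entry (A^⊗2)_ij equals the minimum over all length-2 walks i = v_0 → v_1 → … → v_2 = j of Σ_t A[v_t][v_{t+1}]. For example, for (i, j) = (0, 2) we minimise over 3 possible intermediate vertex sequences; the minimum is 11, attained along the walk 0 → 0 → 2.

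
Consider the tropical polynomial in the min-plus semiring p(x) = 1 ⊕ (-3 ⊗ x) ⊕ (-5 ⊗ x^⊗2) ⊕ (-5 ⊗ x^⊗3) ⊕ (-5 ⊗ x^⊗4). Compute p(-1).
p(-1) = -9

A tropical monomial a ⊗ x^⊗i evaluates to a + i · x. Evaluating each term at x = -1:
  Term 0 contributes 1 + 0 · -1 = 1
  Term 1 contributes -3 + 1 · -1 = -4
  Term 2 contributes -5 + 2 · -1 = -7
  Term 3 contributes -5 + 3 · -1 = -8
  Term 4 contributes -5 + 4 · -1 = -9
p(-1) = ⊕ of these = min[1, -4, -7, -8, -9] = -9.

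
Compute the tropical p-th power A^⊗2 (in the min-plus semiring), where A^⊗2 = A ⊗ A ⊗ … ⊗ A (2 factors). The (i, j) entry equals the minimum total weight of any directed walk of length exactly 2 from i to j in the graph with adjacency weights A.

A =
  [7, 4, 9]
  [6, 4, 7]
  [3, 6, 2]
A^⊗2 =
  [10, 8, 11]
  [10, 8, 9]
  [5, 7, 4]

Each entry (A^⊗2)_ij equals the minimum over all length-2 walks i = v_0 → v_1 → … → v_2 = j of Σ_t A[v_t][v_{t+1}]. For example, for (i, j) = (0, 2) we minimise over 3 possible intermediate vertex sequences; the minimum is 11, attained along the walk 0 → 1 → 2.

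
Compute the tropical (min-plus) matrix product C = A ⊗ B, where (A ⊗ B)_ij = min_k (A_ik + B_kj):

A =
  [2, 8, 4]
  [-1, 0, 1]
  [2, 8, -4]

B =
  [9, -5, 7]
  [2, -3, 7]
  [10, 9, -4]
A ⊗ B =
  [10, -3, 0]
  [2, -6, -3]
  [6, -3, -8]

Apply the min-plus product entry-by-entry:
  C[0][0] = min over k of (A[0][0] + B[0][0] = 2 + 9 = 11, A[0][1] + B[1][0] = 8 + 2 = 10, A[0][2] + B[2][0] = 4 + 10 = 14) = 10 (attained at k = 1)
  C[0][1] = min over k of (A[0][0] + B[0][1] = 2 + -5 = -3, A[0][1] + B[1][1] = 8 + -3 = 5, A[0][2] + B[2][1] = 4 + 9 = 13) = -3 (attained at k = 0)
  C[0][2] = min over k of (A[0][0] + B[0][2] = 2 + 7 = 9, A[0][1] + B[1][2] = 8 + 7 = 15, A[0][2] + B[2][2] = 4 + -4 = 0) = 0 (attained at k = 2)
  C[1][0] = min over k of (A[1][0] + B[0][0] = -1 + 9 = 8, A[1][1] + B[1][0] = 0 + 2 = 2, A[1][2] + B[2][0] = 1 + 10 = 11) = 2 (attained at k = 1)
  C[1][1] = min over k of (A[1][0] + B[0][1] = -1 + -5 = -6, A[1][1] + B[1][1] = 0 + -3 = -3, A[1][2] + B[2][1] = 1 + 9 = 10) = -6 (attained at k = 0)
  C[1][2] = min over k of (A[1][0] + B[0][2] = -1 + 7 = 6, A[1][1] + B[1][2] = 0 + 7 = 7, A[1][2] + B[2][2] = 1 + -4 = -3) = -3 (attained at k = 2)
  C[2][0] = min over k of (A[2][0] + B[0][0] = 2 + 9 = 11, A[2][1] + B[1][0] = 8 + 2 = 10, A[2][2] + B[2][0] = -4 + 10 = 6) = 6 (attained at k = 2)
  C[2][1] = min over k of (A[2][0] + B[0][1] = 2 + -5 = -3, A[2][1] + B[1][1] = 8 + -3 = 5, A[2][2] + B[2][1] = -4 + 9 = 5) = -3 (attained at k = 0)
  C[2][2] = min over k of (A[2][0] + B[0][2] = 2 + 7 = 9, A[2][1] + B[1][2] = 8 + 7 = 15, A[2][2] + B[2][2] = -4 + -4 = -8) = -8 (attained at k = 2)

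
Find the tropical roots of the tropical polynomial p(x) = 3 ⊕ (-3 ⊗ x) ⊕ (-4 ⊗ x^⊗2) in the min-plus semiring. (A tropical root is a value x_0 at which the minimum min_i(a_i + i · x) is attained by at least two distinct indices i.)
Roots: {1, 6}

Each tropical root is a break point of the lower envelope of the lines y = a_i + i · x (there are 3 lines, with slopes 0, 1, ..., 2). Only the lines that attain the minimum somewhere contribute to roots; other lines are dominated. Here the surviving (envelope) indices are i = 2, i = 1, i = 0.
Intersections between consecutive envelope lines give the roots: for adjacent envelope indices i < j the intersection is x = (a_i − a_j) / (j − i). Reading off the sorted break points: {1, 6}.
Verification: at each break x_0, at least two indices attain the minimum of min_i(a_i + i · x_0).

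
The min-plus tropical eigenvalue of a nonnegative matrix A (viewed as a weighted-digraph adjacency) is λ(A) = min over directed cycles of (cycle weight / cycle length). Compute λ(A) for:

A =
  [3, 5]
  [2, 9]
λ(A) = 3

Enumerate directed cycles and compute their means (weight / length). Sample:
  cycle 0 → 0: weight = 3, length = 1, mean = 3/1 ≈ 3.000
  cycle 1 → 1: weight = 9, length = 1, mean = 9/1 ≈ 9.000
  cycle 0 → 1 → 0: weight = 7, length = 2, mean = 7/2 ≈ 3.500
  cycle 1 → 0 → 1: weight = 7, length = 2, mean = 7/2 ≈ 3.500
Minimum mean = 3.000, attained e.g. along the cycle 0 → 0 with weight 3 and length 1. So λ(A) = 3/1 = 3.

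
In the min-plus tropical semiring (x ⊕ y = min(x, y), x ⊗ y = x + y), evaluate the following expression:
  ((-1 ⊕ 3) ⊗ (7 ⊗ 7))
((-1 ⊕ 3) ⊗ (7 ⊗ 7)) = 13

Expand innermost to outermost. Recall ⊕ takes the minimum of its arguments and ⊗ takes their sum. Working out the expression ((-1 ⊕ 3) ⊗ (7 ⊗ 7)) gives 13.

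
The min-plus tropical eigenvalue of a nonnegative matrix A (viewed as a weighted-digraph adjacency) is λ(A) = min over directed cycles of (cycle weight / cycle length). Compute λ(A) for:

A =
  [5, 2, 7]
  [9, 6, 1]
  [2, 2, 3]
λ(A) = 3/2

Enumerate directed cycles and compute their means (weight / length). Sample:
  cycle 0 → 0: weight = 5, length = 1, mean = 5/1 ≈ 5.000
  cycle 1 → 1: weight = 6, length = 1, mean = 6/1 ≈ 6.000
  cycle 2 → 2: weight = 3, length = 1, mean = 3/1 ≈ 3.000
  cycle 0 → 1 → 0: weight = 11, length = 2, mean = 11/2 ≈ 5.500
  cycle 0 → 2 → 0: weight = 9, length = 2, mean = 9/2 ≈ 4.500
  cycle 1 → 0 → 1: weight = 11, length = 2, mean = 11/2 ≈ 5.500
Minimum mean = 1.500, attained e.g. along the cycle 1 → 2 → 1 with weight 3 and length 2. So λ(A) = 3/2 = 3/2.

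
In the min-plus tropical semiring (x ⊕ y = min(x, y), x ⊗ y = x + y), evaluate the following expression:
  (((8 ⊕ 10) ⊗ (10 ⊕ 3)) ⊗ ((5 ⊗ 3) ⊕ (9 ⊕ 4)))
(((8 ⊕ 10) ⊗ (10 ⊕ 3)) ⊗ ((5 ⊗ 3) ⊕ (9 ⊕ 4))) = 15

Expand innermost to outermost. Recall ⊕ takes the minimum of its arguments and ⊗ takes their sum. Working out the expression (((8 ⊕ 10) ⊗ (10 ⊕ 3)) ⊗ ((5 ⊗ 3) ⊕ (9 ⊕ 4))) gives 15.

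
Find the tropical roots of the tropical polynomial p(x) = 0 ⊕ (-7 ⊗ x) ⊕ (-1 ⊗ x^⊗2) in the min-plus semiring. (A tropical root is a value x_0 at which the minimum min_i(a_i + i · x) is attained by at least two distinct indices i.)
Roots: {-6, 7}

Each tropical root is a break point of the lower envelope of the lines y = a_i + i · x (there are 3 lines, with slopes 0, 1, ..., 2). Only the lines that attain the minimum somewhere contribute to roots; other lines are dominated. Here the surviving (envelope) indices are i = 2, i = 1, i = 0.
Intersections between consecutive envelope lines give the roots: for adjacent envelope indices i < j the intersection is x = (a_i − a_j) / (j − i). Reading off the sorted break points: {-6, 7}.
Verification: at each break x_0, at least two indices attain the minimum of min_i(a_i + i · x_0).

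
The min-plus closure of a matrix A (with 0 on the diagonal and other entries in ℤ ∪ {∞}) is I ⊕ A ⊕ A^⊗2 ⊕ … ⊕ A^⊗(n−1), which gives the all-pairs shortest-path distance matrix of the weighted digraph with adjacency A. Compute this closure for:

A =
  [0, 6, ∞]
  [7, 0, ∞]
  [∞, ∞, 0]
Closure =
  [0, 6, ∞]
  [7, 0, ∞]
  [∞, ∞, 0]

This is the Floyd-Warshall all-pairs shortest-path computation. For each intermediate vertex k = 0, 1, …, 2, update dist[i][j] ← min(dist[i][j], dist[i][k] + dist[k][j]). The final matrix gives, for each (i, j), the minimum total weight of any directed path from i to j (possibly empty when i = j).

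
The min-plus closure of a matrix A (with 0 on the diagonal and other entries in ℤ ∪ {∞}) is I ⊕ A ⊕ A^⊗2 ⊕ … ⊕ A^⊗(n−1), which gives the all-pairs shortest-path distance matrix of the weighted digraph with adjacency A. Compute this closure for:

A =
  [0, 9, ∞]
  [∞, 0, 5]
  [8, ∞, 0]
Closure =
  [0, 9, 14]
  [13, 0, 5]
  [8, 17, 0]

This is the Floyd-Warshall all-pairs shortest-path computation. For each intermediate vertex k = 0, 1, …, 2, update dist[i][j] ← min(dist[i][j], dist[i][k] + dist[k][j]). The final matrix gives, for each (i, j), the minimum total weight of any directed path from i to j (possibly empty when i = j).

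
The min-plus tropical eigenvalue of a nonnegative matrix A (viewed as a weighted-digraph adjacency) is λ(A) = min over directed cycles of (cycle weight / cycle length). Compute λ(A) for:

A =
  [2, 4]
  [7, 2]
λ(A) = 2

Enumerate directed cycles and compute their means (weight / length). Sample:
  cycle 0 → 0: weight = 2, length = 1, mean = 2/1 ≈ 2.000
  cycle 1 → 1: weight = 2, length = 1, mean = 2/1 ≈ 2.000
  cycle 0 → 1 → 0: weight = 11, length = 2, mean = 11/2 ≈ 5.500
  cycle 1 → 0 → 1: weight = 11, length = 2, mean = 11/2 ≈ 5.500
Minimum mean = 2.000, attained e.g. along the cycle 0 → 0 with weight 2 and length 1. So λ(A) = 2/1 = 2.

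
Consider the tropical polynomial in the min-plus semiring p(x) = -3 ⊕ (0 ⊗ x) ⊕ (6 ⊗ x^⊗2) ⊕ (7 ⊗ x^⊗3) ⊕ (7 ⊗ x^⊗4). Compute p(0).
p(0) = -3

A tropical monomial a ⊗ x^⊗i evaluates to a + i · x. Evaluating each term at x = 0:
  Term 0 contributes -3 + 0 · 0 = -3
  Term 1 contributes 0 + 1 · 0 = 0
  Term 2 contributes 6 + 2 · 0 = 6
  Term 3 contributes 7 + 3 · 0 = 7
  Term 4 contributes 7 + 4 · 0 = 7
p(0) = ⊕ of these = min[-3, 0, 6, 7, 7] = -3.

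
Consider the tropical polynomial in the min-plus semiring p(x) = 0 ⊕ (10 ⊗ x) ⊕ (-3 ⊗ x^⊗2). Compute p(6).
p(6) = 0

A tropical monomial a ⊗ x^⊗i evaluates to a + i · x. Evaluating each term at x = 6:
  Term 0 contributes 0 + 0 · 6 = 0
  Term 1 contributes 10 + 1 · 6 = 16
  Term 2 contributes -3 + 2 · 6 = 9
p(6) = ⊕ of these = min[0, 16, 9] = 0.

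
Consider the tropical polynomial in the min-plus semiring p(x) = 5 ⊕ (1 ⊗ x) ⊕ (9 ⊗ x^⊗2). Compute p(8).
p(8) = 5

A tropical monomial a ⊗ x^⊗i evaluates to a + i · x. Evaluating each term at x = 8:
  Term 0 contributes 5 + 0 · 8 = 5
  Term 1 contributes 1 + 1 · 8 = 9
  Term 2 contributes 9 + 2 · 8 = 25
p(8) = ⊕ of these = min[5, 9, 25] = 5.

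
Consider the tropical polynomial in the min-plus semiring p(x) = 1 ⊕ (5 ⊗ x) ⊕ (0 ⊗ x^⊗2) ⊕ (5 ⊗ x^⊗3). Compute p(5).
p(5) = 1

A tropical monomial a ⊗ x^⊗i evaluates to a + i · x. Evaluating each term at x = 5:
  Term 0 contributes 1 + 0 · 5 = 1
  Term 1 contributes 5 + 1 · 5 = 10
  Term 2 contributes 0 + 2 · 5 = 10
  Term 3 contributes 5 + 3 · 5 = 20
p(5) = ⊕ of these = min[1, 10, 10, 20] = 1.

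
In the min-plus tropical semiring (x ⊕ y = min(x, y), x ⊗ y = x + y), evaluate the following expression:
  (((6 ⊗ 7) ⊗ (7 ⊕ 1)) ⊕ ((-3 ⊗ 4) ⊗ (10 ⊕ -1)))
(((6 ⊗ 7) ⊗ (7 ⊕ 1)) ⊕ ((-3 ⊗ 4) ⊗ (10 ⊕ -1))) = 0

Expand innermost to outermost. Recall ⊕ takes the minimum of its arguments and ⊗ takes their sum. Working out the expression (((6 ⊗ 7) ⊗ (7 ⊕ 1)) ⊕ ((-3 ⊗ 4) ⊗ (10 ⊕ -1))) gives 0.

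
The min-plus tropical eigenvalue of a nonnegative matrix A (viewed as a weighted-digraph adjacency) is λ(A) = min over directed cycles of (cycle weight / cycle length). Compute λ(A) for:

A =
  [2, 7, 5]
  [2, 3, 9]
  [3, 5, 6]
λ(A) = 2

Enumerate directed cycles and compute their means (weight / length). Sample:
  cycle 0 → 0: weight = 2, length = 1, mean = 2/1 ≈ 2.000
  cycle 1 → 1: weight = 3, length = 1, mean = 3/1 ≈ 3.000
  cycle 2 → 2: weight = 6, length = 1, mean = 6/1 ≈ 6.000
  cycle 0 → 1 → 0: weight = 9, length = 2, mean = 9/2 ≈ 4.500
  cycle 0 → 2 → 0: weight = 8, length = 2, mean = 8/2 ≈ 4.000
  cycle 1 → 0 → 1: weight = 9, length = 2, mean = 9/2 ≈ 4.500
Minimum mean = 2.000, attained e.g. along the cycle 0 → 0 with weight 2 and length 1. So λ(A) = 2/1 = 2.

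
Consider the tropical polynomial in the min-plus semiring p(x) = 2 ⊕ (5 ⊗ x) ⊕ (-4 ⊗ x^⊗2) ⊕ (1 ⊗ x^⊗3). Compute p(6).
p(6) = 2

A tropical monomial a ⊗ x^⊗i evaluates to a + i · x. Evaluating each term at x = 6:
  Term 0 contributes 2 + 0 · 6 = 2
  Term 1 contributes 5 + 1 · 6 = 11
  Term 2 contributes -4 + 2 · 6 = 8
  Term 3 contributes 1 + 3 · 6 = 19
p(6) = ⊕ of these = min[2, 11, 8, 19] = 2.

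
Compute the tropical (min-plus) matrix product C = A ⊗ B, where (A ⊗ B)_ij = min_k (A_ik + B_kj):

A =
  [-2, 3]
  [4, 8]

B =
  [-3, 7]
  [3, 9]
A ⊗ B =
  [-5, 5]
  [1, 11]

Apply the min-plus product entry-by-entry:
  C[0][0] = min over k of (A[0][0] + B[0][0] = -2 + -3 = -5, A[0][1] + B[1][0] = 3 + 3 = 6) = -5 (attained at k = 0)
  C[0][1] = min over k of (A[0][0] + B[0][1] = -2 + 7 = 5, A[0][1] + B[1][1] = 3 + 9 = 12) = 5 (attained at k = 0)
  C[1][0] = min over k of (A[1][0] + B[0][0] = 4 + -3 = 1, A[1][1] + B[1][0] = 8 + 3 = 11) = 1 (attained at k = 0)
  C[1][1] = min over k of (A[1][0] + B[0][1] = 4 + 7 = 11, A[1][1] + B[1][1] = 8 + 9 = 17) = 11 (attained at k = 0)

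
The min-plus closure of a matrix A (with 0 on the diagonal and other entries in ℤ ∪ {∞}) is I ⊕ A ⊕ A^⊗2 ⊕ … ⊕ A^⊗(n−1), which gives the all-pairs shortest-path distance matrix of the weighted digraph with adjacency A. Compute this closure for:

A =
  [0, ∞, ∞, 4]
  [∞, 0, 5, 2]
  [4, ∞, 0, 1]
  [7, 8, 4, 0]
Closure =
  [0, 12, 8, 4]
  [9, 0, 5, 2]
  [4, 9, 0, 1]
  [7, 8, 4, 0]

This is the Floyd-Warshall all-pairs shortest-path computation. For each intermediate vertex k = 0, 1, …, 3, update dist[i][j] ← min(dist[i][j], dist[i][k] + dist[k][j]). The final matrix gives, for each (i, j), the minimum total weight of any directed path from i to j (possibly empty when i = j).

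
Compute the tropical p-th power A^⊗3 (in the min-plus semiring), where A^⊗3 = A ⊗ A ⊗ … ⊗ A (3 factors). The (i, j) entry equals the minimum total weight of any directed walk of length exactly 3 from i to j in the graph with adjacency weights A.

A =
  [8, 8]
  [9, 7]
A^⊗3 =
  [24, 22]
  [23, 21]

Each entry (A^⊗3)_ij equals the minimum over all length-3 walks i = v_0 → v_1 → … → v_3 = j of Σ_t A[v_t][v_{t+1}]. For example, for (i, j) = (0, 1) we minimise over 4 possible intermediate vertex sequences; the minimum is 22, attained along the walk 0 → 1 → 1 → 1.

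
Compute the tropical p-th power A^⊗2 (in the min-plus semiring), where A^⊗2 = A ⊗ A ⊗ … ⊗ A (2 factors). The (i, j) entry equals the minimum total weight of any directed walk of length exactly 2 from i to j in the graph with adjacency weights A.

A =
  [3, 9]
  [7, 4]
A^⊗2 =
  [6, 12]
  [10, 8]

Each entry (A^⊗2)_ij equals the minimum over all length-2 walks i = v_0 → v_1 → … → v_2 = j of Σ_t A[v_t][v_{t+1}]. For example, for (i, j) = (0, 1) we minimise over 2 possible intermediate vertex sequences; the minimum is 12, attained along the walk 0 → 0 → 1.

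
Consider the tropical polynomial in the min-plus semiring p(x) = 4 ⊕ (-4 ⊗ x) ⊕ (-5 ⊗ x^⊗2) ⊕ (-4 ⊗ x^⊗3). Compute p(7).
p(7) = 3

A tropical monomial a ⊗ x^⊗i evaluates to a + i · x. Evaluating each term at x = 7:
  Term 0 contributes 4 + 0 · 7 = 4
  Term 1 contributes -4 + 1 · 7 = 3
  Term 2 contributes -5 + 2 · 7 = 9
  Term 3 contributes -4 + 3 · 7 = 17
p(7) = ⊕ of these = min[4, 3, 9, 17] = 3.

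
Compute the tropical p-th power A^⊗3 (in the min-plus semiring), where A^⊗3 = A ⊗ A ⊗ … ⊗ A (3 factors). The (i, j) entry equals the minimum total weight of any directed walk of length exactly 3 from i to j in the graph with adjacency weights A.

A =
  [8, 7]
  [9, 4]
A^⊗3 =
  [20, 15]
  [17, 12]

Each entry (A^⊗3)_ij equals the minimum over all length-3 walks i = v_0 → v_1 → … → v_3 = j of Σ_t A[v_t][v_{t+1}]. For example, for (i, j) = (0, 1) we minimise over 4 possible intermediate vertex sequences; the minimum is 15, attained along the walk 0 → 1 → 1 → 1.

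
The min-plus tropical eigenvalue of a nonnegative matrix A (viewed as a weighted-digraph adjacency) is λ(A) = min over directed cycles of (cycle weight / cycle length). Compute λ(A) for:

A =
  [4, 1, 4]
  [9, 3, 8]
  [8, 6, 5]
λ(A) = 3

Enumerate directed cycles and compute their means (weight / length). Sample:
  cycle 0 → 0: weight = 4, length = 1, mean = 4/1 ≈ 4.000
  cycle 1 → 1: weight = 3, length = 1, mean = 3/1 ≈ 3.000
  cycle 2 → 2: weight = 5, length = 1, mean = 5/1 ≈ 5.000
  cycle 0 → 1 → 0: weight = 10, length = 2, mean = 10/2 ≈ 5.000
  cycle 0 → 2 → 0: weight = 12, length = 2, mean = 12/2 ≈ 6.000
  cycle 1 → 0 → 1: weight = 10, length = 2, mean = 10/2 ≈ 5.000
Minimum mean = 3.000, attained e.g. along the cycle 1 → 1 with weight 3 and length 1. So λ(A) = 3/1 = 3.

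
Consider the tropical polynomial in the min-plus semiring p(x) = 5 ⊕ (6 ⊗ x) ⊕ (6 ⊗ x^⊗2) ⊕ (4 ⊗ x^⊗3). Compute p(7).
p(7) = 5

A tropical monomial a ⊗ x^⊗i evaluates to a + i · x. Evaluating each term at x = 7:
  Term 0 contributes 5 + 0 · 7 = 5
  Term 1 contributes 6 + 1 · 7 = 13
  Term 2 contributes 6 + 2 · 7 = 20
  Term 3 contributes 4 + 3 · 7 = 25
p(7) = ⊕ of these = min[5, 13, 20, 25] = 5.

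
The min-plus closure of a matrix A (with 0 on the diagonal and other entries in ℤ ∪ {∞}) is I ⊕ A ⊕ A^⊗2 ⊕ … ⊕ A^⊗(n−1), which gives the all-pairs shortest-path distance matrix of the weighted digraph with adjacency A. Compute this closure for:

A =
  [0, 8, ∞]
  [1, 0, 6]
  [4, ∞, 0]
Closure =
  [0, 8, 14]
  [1, 0, 6]
  [4, 12, 0]

This is the Floyd-Warshall all-pairs shortest-path computation. For each intermediate vertex k = 0, 1, …, 2, update dist[i][j] ← min(dist[i][j], dist[i][k] + dist[k][j]). The final matrix gives, for each (i, j), the minimum total weight of any directed path from i to j (possibly empty when i = j).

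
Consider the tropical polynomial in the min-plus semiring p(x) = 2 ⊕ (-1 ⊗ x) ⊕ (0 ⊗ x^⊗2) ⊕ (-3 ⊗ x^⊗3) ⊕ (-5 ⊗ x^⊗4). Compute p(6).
p(6) = 2

A tropical monomial a ⊗ x^⊗i evaluates to a + i · x. Evaluating each term at x = 6:
  Term 0 contributes 2 + 0 · 6 = 2
  Term 1 contributes -1 + 1 · 6 = 5
  Term 2 contributes 0 + 2 · 6 = 12
  Term 3 contributes -3 + 3 · 6 = 15
  Term 4 contributes -5 + 4 · 6 = 19
p(6) = ⊕ of these = min[2, 5, 12, 15, 19] = 2.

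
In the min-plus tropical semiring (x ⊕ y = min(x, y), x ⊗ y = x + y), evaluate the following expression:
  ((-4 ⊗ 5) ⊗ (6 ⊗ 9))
((-4 ⊗ 5) ⊗ (6 ⊗ 9)) = 16

Expand innermost to outermost. Recall ⊕ takes the minimum of its arguments and ⊗ takes their sum. Working out the expression ((-4 ⊗ 5) ⊗ (6 ⊗ 9)) gives 16.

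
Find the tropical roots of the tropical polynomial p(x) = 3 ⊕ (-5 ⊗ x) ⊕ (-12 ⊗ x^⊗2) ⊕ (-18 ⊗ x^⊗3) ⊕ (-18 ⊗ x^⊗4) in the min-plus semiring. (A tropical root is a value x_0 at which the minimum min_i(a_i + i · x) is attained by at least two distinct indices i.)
Roots: {0, 6, 7, 8}

Each tropical root is a break point of the lower envelope of the lines y = a_i + i · x (there are 5 lines, with slopes 0, 1, ..., 4). Only the lines that attain the minimum somewhere contribute to roots; other lines are dominated. Here the surviving (envelope) indices are i = 4, i = 3, i = 2, i = 1, i = 0.
Intersections between consecutive envelope lines give the roots: for adjacent envelope indices i < j the intersection is x = (a_i − a_j) / (j − i). Reading off the sorted break points: {0, 6, 7, 8}.
Verification: at each break x_0, at least two indices attain the minimum of min_i(a_i + i · x_0).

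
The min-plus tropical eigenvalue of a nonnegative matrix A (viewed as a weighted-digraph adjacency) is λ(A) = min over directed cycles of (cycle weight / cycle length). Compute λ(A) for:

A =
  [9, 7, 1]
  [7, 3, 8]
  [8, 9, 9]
λ(A) = 3

Enumerate directed cycles and compute their means (weight / length). Sample:
  cycle 0 → 0: weight = 9, length = 1, mean = 9/1 ≈ 9.000
  cycle 1 → 1: weight = 3, length = 1, mean = 3/1 ≈ 3.000
  cycle 2 → 2: weight = 9, length = 1, mean = 9/1 ≈ 9.000
  cycle 0 → 1 → 0: weight = 14, length = 2, mean = 14/2 ≈ 7.000
  cycle 0 → 2 → 0: weight = 9, length = 2, mean = 9/2 ≈ 4.500
  cycle 1 → 0 → 1: weight = 14, length = 2, mean = 14/2 ≈ 7.000
Minimum mean = 3.000, attained e.g. along the cycle 1 → 1 with weight 3 and length 1. So λ(A) = 3/1 = 3.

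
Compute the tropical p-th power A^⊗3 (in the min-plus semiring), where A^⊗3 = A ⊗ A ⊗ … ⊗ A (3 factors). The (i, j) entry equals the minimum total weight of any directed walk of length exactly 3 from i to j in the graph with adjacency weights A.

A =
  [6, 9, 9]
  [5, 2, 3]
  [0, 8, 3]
A^⊗3 =
  [12, 13, 14]
  [5, 6, 7]
  [6, 11, 9]

Each entry (A^⊗3)_ij equals the minimum over all length-3 walks i = v_0 → v_1 → … → v_3 = j of Σ_t A[v_t][v_{t+1}]. For example, for (i, j) = (0, 2) we minimise over 9 possible intermediate vertex sequences; the minimum is 14, attained along the walk 0 → 1 → 1 → 2.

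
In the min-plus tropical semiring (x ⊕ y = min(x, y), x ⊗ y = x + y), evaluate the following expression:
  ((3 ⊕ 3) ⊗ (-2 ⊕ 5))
((3 ⊕ 3) ⊗ (-2 ⊕ 5)) = 1

Expand innermost to outermost. Recall ⊕ takes the minimum of its arguments and ⊗ takes their sum. Working out the expression ((3 ⊕ 3) ⊗ (-2 ⊕ 5)) gives 1.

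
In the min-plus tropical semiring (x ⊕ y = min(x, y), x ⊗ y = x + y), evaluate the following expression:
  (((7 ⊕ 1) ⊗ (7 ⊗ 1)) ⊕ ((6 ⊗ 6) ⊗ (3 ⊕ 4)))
(((7 ⊕ 1) ⊗ (7 ⊗ 1)) ⊕ ((6 ⊗ 6) ⊗ (3 ⊕ 4))) = 9

Expand innermost to outermost. Recall ⊕ takes the minimum of its arguments and ⊗ takes their sum. Working out the expression (((7 ⊕ 1) ⊗ (7 ⊗ 1)) ⊕ ((6 ⊗ 6) ⊗ (3 ⊕ 4))) gives 9.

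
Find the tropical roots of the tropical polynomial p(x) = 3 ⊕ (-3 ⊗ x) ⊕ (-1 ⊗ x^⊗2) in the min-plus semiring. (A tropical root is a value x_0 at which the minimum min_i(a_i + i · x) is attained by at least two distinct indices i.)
Roots: {-2, 6}

Each tropical root is a break point of the lower envelope of the lines y = a_i + i · x (there are 3 lines, with slopes 0, 1, ..., 2). Only the lines that attain the minimum somewhere contribute to roots; other lines are dominated. Here the surviving (envelope) indices are i = 2, i = 1, i = 0.
Intersections between consecutive envelope lines give the roots: for adjacent envelope indices i < j the intersection is x = (a_i − a_j) / (j − i). Reading off the sorted break points: {-2, 6}.
Verification: at each break x_0, at least two indices attain the minimum of min_i(a_i + i · x_0).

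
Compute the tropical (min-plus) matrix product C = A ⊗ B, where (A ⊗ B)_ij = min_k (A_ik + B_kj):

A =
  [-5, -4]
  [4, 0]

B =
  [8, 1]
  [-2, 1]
A ⊗ B =
  [-6, -4]
  [-2, 1]

Apply the min-plus product entry-by-entry:
  C[0][0] = min over k of (A[0][0] + B[0][0] = -5 + 8 = 3, A[0][1] + B[1][0] = -4 + -2 = -6) = -6 (attained at k = 1)
  C[0][1] = min over k of (A[0][0] + B[0][1] = -5 + 1 = -4, A[0][1] + B[1][1] = -4 + 1 = -3) = -4 (attained at k = 0)
  C[1][0] = min over k of (A[1][0] + B[0][0] = 4 + 8 = 12, A[1][1] + B[1][0] = 0 + -2 = -2) = -2 (attained at k = 1)
  C[1][1] = min over k of (A[1][0] + B[0][1] = 4 + 1 = 5, A[1][1] + B[1][1] = 0 + 1 = 1) = 1 (attained at k = 1)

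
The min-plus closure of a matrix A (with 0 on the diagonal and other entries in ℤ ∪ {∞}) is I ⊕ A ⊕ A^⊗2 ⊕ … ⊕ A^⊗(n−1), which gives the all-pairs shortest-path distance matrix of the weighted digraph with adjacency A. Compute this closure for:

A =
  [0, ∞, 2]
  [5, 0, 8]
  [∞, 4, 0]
Closure =
  [0, 6, 2]
  [5, 0, 7]
  [9, 4, 0]

This is the Floyd-Warshall all-pairs shortest-path computation. For each intermediate vertex k = 0, 1, …, 2, update dist[i][j] ← min(dist[i][j], dist[i][k] + dist[k][j]). The final matrix gives, for each (i, j), the minimum total weight of any directed path from i to j (possibly empty when i = j).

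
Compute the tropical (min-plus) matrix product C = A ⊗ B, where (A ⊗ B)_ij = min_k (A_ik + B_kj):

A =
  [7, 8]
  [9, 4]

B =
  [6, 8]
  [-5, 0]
A ⊗ B =
  [3, 8]
  [-1, 4]

Apply the min-plus product entry-by-entry:
  C[0][0] = min over k of (A[0][0] + B[0][0] = 7 + 6 = 13, A[0][1] + B[1][0] = 8 + -5 = 3) = 3 (attained at k = 1)
  C[0][1] = min over k of (A[0][0] + B[0][1] = 7 + 8 = 15, A[0][1] + B[1][1] = 8 + 0 = 8) = 8 (attained at k = 1)
  C[1][0] = min over k of (A[1][0] + B[0][0] = 9 + 6 = 15, A[1][1] + B[1][0] = 4 + -5 = -1) = -1 (attained at k = 1)
  C[1][1] = min over k of (A[1][0] + B[0][1] = 9 + 8 = 17, A[1][1] + B[1][1] = 4 + 0 = 4) = 4 (attained at k = 1)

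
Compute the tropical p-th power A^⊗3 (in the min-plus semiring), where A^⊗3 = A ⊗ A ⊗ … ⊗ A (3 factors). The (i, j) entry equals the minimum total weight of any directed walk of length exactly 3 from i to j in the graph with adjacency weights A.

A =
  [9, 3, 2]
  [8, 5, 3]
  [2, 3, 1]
A^⊗3 =
  [5, 6, 4]
  [6, 7, 5]
  [4, 5, 3]

Each entry (A^⊗3)_ij equals the minimum over all length-3 walks i = v_0 → v_1 → … → v_3 = j of Σ_t A[v_t][v_{t+1}]. For example, for (i, j) = (0, 2) we minimise over 9 possible intermediate vertex sequences; the minimum is 4, attained along the walk 0 → 2 → 2 → 2.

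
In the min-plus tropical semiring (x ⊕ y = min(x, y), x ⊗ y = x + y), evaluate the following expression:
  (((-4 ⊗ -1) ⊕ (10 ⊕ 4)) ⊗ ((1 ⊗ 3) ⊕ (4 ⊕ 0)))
(((-4 ⊗ -1) ⊕ (10 ⊕ 4)) ⊗ ((1 ⊗ 3) ⊕ (4 ⊕ 0))) = -5

Expand innermost to outermost. Recall ⊕ takes the minimum of its arguments and ⊗ takes their sum. Working out the expression (((-4 ⊗ -1) ⊕ (10 ⊕ 4)) ⊗ ((1 ⊗ 3) ⊕ (4 ⊕ 0))) gives -5.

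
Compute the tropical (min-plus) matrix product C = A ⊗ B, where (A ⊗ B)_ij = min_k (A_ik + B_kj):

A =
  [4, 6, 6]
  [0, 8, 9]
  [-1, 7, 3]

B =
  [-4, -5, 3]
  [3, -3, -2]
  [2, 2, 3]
A ⊗ B =
  [0, -1, 4]
  [-4, -5, 3]
  [-5, -6, 2]

Apply the min-plus product entry-by-entry:
  C[0][0] = min over k of (A[0][0] + B[0][0] = 4 + -4 = 0, A[0][1] + B[1][0] = 6 + 3 = 9, A[0][2] + B[2][0] = 6 + 2 = 8) = 0 (attained at k = 0)
  C[0][1] = min over k of (A[0][0] + B[0][1] = 4 + -5 = -1, A[0][1] + B[1][1] = 6 + -3 = 3, A[0][2] + B[2][1] = 6 + 2 = 8) = -1 (attained at k = 0)
  C[0][2] = min over k of (A[0][0] + B[0][2] = 4 + 3 = 7, A[0][1] + B[1][2] = 6 + -2 = 4, A[0][2] + B[2][2] = 6 + 3 = 9) = 4 (attained at k = 1)
  C[1][0] = min over k of (A[1][0] + B[0][0] = 0 + -4 = -4, A[1][1] + B[1][0] = 8 + 3 = 11, A[1][2] + B[2][0] = 9 + 2 = 11) = -4 (attained at k = 0)
  C[1][1] = min over k of (A[1][0] + B[0][1] = 0 + -5 = -5, A[1][1] + B[1][1] = 8 + -3 = 5, A[1][2] + B[2][1] = 9 + 2 = 11) = -5 (attained at k = 0)
  C[1][2] = min over k of (A[1][0] + B[0][2] = 0 + 3 = 3, A[1][1] + B[1][2] = 8 + -2 = 6, A[1][2] + B[2][2] = 9 + 3 = 12) = 3 (attained at k = 0)
  C[2][0] = min over k of (A[2][0] + B[0][0] = -1 + -4 = -5, A[2][1] + B[1][0] = 7 + 3 = 10, A[2][2] + B[2][0] = 3 + 2 = 5) = -5 (attained at k = 0)
  C[2][1] = min over k of (A[2][0] + B[0][1] = -1 + -5 = -6, A[2][1] + B[1][1] = 7 + -3 = 4, A[2][2] + B[2][1] = 3 + 2 = 5) = -6 (attained at k = 0)
  C[2][2] = min over k of (A[2][0] + B[0][2] = -1 + 3 = 2, A[2][1] + B[1][2] = 7 + -2 = 5, A[2][2] + B[2][2] = 3 + 3 = 6) = 2 (attained at k = 0)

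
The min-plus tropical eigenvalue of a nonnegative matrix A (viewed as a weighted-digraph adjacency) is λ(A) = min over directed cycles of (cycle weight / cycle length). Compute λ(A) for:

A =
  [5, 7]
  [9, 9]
λ(A) = 5

Enumerate directed cycles and compute their means (weight / length). Sample:
  cycle 0 → 0: weight = 5, length = 1, mean = 5/1 ≈ 5.000
  cycle 1 → 1: weight = 9, length = 1, mean = 9/1 ≈ 9.000
  cycle 0 → 1 → 0: weight = 16, length = 2, mean = 16/2 ≈ 8.000
  cycle 1 → 0 → 1: weight = 16, length = 2, mean = 16/2 ≈ 8.000
Minimum mean = 5.000, attained e.g. along the cycle 0 → 0 with weight 5 and length 1. So λ(A) = 5/1 = 5.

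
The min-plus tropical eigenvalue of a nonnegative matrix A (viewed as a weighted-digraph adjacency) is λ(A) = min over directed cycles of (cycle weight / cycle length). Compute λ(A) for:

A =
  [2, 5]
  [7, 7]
λ(A) = 2

Enumerate directed cycles and compute their means (weight / length). Sample:
  cycle 0 → 0: weight = 2, length = 1, mean = 2/1 ≈ 2.000
  cycle 1 → 1: weight = 7, length = 1, mean = 7/1 ≈ 7.000
  cycle 0 → 1 → 0: weight = 12, length = 2, mean = 12/2 ≈ 6.000
  cycle 1 → 0 → 1: weight = 12, length = 2, mean = 12/2 ≈ 6.000
Minimum mean = 2.000, attained e.g. along the cycle 0 → 0 with weight 2 and length 1. So λ(A) = 2/1 = 2.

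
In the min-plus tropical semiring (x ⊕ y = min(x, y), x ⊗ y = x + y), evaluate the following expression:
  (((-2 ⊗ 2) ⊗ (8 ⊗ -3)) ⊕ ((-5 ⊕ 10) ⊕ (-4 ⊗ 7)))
(((-2 ⊗ 2) ⊗ (8 ⊗ -3)) ⊕ ((-5 ⊕ 10) ⊕ (-4 ⊗ 7))) = -5

Expand innermost to outermost. Recall ⊕ takes the minimum of its arguments and ⊗ takes their sum. Working out the expression (((-2 ⊗ 2) ⊗ (8 ⊗ -3)) ⊕ ((-5 ⊕ 10) ⊕ (-4 ⊗ 7))) gives -5.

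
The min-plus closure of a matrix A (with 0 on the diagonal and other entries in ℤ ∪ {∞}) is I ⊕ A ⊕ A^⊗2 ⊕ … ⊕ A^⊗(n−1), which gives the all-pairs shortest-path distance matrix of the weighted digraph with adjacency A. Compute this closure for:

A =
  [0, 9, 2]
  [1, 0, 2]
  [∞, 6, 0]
Closure =
  [0, 8, 2]
  [1, 0, 2]
  [7, 6, 0]

This is the Floyd-Warshall all-pairs shortest-path computation. For each intermediate vertex k = 0, 1, …, 2, update dist[i][j] ← min(dist[i][j], dist[i][k] + dist[k][j]). The final matrix gives, for each (i, j), the minimum total weight of any directed path from i to j (possibly empty when i = j).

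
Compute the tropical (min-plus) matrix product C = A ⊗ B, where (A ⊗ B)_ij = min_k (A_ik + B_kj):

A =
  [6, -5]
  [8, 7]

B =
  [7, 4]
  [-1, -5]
A ⊗ B =
  [-6, -10]
  [6, 2]

Apply the min-plus product entry-by-entry:
  C[0][0] = min over k of (A[0][0] + B[0][0] = 6 + 7 = 13, A[0][1] + B[1][0] = -5 + -1 = -6) = -6 (attained at k = 1)
  C[0][1] = min over k of (A[0][0] + B[0][1] = 6 + 4 = 10, A[0][1] + B[1][1] = -5 + -5 = -10) = -10 (attained at k = 1)
  C[1][0] = min over k of (A[1][0] + B[0][0] = 8 + 7 = 15, A[1][1] + B[1][0] = 7 + -1 = 6) = 6 (attained at k = 1)
  C[1][1] = min over k of (A[1][0] + B[0][1] = 8 + 4 = 12, A[1][1] + B[1][1] = 7 + -5 = 2) = 2 (attained at k = 1)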